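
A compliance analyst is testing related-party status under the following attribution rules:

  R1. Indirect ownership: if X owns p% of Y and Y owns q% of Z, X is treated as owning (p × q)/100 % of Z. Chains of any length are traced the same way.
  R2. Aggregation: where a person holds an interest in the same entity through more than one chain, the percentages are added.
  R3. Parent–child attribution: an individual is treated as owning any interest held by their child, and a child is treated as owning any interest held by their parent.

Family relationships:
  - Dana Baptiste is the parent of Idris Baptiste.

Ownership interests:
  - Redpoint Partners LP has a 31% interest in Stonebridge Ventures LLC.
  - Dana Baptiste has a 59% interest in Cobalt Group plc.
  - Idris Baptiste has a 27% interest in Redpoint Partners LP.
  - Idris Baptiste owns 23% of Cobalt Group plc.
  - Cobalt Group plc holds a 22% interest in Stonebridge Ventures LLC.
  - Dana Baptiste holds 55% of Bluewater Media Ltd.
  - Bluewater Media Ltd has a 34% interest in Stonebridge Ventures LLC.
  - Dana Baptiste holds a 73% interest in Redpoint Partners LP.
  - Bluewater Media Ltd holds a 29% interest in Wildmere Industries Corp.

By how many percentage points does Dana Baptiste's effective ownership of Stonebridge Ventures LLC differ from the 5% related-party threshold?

62.74

By parent–child attribution (R3), Dana Baptiste is treated as also owning Idris Baptiste's interest in Cobalt Group plc, giving 59% + 23% = 82%.
By parent–child attribution (R3), Dana Baptiste is treated as also owning Idris Baptiste's interest in Redpoint Partners LP, giving 73% + 27% = 100%.
Chain via Cobalt Group plc (R1): 82% × 22% = 18.04% of Stonebridge Ventures LLC.
Chain via Bluewater Media Ltd (R1): 55% × 34% = 18.7% of Stonebridge Ventures LLC.
Chain via Redpoint Partners LP (R1): 100% × 31% = 31% of Stonebridge Ventures LLC.
Aggregating (R2): 18.04% + 18.7% + 31% = 67.74%.
67.74% exceeds the 5% threshold by 62.74 percentage points.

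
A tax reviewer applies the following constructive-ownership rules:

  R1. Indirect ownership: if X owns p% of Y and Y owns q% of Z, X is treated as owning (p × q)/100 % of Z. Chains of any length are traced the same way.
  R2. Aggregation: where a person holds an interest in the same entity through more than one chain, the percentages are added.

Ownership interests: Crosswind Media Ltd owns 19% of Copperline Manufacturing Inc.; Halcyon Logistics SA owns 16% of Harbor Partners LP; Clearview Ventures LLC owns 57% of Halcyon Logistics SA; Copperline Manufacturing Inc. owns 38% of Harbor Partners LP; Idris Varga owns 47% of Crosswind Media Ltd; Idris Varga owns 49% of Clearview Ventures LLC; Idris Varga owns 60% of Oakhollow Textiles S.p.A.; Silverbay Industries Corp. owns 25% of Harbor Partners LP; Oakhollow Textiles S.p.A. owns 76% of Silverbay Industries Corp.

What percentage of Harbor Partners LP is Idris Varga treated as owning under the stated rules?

Chain via Clearview Ventures LLC → Halcyon Logistics SA (R1): 49% × 57% × 16% = 4.4688% of Harbor Partners LP.
Chain via Oakhollow Textiles S.p.A. → Silverbay Industries Corp. (R1): 60% × 76% × 25% = 11.4% of Harbor Partners LP.
Chain via Crosswind Media Ltd → Copperline Manufacturing Inc. (R1): 47% × 19% × 38% = 3.3934% of Harbor Partners LP.
Aggregating (R2): 4.4688% + 11.4% + 3.3934% = 19.2622%.

19.2622%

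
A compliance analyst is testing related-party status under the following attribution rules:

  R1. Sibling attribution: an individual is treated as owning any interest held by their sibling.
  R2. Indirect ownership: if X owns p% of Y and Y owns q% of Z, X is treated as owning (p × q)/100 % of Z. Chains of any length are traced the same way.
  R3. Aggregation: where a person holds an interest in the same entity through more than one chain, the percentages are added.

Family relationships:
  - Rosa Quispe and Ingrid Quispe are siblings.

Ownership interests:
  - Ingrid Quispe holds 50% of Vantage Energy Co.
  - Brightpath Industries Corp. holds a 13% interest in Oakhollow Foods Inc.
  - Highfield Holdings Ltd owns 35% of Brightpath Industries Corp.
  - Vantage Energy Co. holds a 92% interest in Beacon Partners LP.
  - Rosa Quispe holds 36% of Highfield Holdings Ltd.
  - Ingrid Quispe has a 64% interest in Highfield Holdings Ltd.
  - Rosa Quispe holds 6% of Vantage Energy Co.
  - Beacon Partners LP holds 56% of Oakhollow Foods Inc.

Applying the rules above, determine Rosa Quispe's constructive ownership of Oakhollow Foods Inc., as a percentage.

33.4012%

By sibling attribution (R1), Rosa Quispe is treated as also owning Ingrid Quispe's interest in Vantage Energy Co, giving 6% + 50% = 56%.
By sibling attribution (R1), Rosa Quispe is treated as also owning Ingrid Quispe's interest in Highfield Holdings Ltd, giving 36% + 64% = 100%.
Chain via Vantage Energy Co. → Beacon Partners LP (R2): 56% × 92% × 56% = 28.8512% of Oakhollow Foods Inc.
Chain via Highfield Holdings Ltd → Brightpath Industries Corp. (R2): 100% × 35% × 13% = 4.55% of Oakhollow Foods Inc.
Aggregating (R3): 28.8512% + 4.55% = 33.4012%.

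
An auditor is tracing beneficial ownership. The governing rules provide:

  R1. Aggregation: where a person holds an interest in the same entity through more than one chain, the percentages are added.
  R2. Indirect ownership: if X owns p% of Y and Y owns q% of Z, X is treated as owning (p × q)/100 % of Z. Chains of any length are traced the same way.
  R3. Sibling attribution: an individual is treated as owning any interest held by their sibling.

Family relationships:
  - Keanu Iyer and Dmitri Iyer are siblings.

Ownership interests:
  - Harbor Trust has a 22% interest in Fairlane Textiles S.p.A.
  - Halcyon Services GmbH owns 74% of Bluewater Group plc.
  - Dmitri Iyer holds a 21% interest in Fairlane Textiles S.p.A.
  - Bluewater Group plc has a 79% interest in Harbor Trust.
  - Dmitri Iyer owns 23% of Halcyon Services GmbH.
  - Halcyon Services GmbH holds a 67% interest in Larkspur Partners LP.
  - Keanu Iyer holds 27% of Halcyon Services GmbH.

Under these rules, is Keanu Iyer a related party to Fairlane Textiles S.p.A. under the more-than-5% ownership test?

Yes

By sibling attribution (R3), Keanu Iyer is treated as also owning Dmitri Iyer's interest in Halcyon Services GmbH, giving 27% + 23% = 50%.
By sibling attribution (R3), Keanu Iyer is treated as owning Dmitri Iyer's 21% interest in Fairlane Textiles S.p.A.
Chain via Halcyon Services GmbH → Bluewater Group plc → Harbor Trust (R2): 50% × 74% × 79% × 22% = 6.4306% of Fairlane Textiles S.p.A.
Direct interest in Fairlane Textiles S.p.A: 21%.
Aggregating (R1): 6.4306% + 21% = 27.4306%.
27.4306% exceeds the 5% threshold, so Keanu is a related party to Fairlane Textiles S.p.A.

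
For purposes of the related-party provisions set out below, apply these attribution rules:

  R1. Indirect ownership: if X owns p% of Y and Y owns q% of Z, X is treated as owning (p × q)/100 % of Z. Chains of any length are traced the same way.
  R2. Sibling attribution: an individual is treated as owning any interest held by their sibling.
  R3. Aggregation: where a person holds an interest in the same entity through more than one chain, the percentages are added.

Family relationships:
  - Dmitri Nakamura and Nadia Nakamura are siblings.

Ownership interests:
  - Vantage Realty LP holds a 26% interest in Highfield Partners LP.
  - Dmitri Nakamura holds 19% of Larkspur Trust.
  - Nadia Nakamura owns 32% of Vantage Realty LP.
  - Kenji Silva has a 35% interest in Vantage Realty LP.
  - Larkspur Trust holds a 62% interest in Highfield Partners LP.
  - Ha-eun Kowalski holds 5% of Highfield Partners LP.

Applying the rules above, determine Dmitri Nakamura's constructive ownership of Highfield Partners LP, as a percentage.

20.1%

By sibling attribution (R2), Dmitri Nakamura is treated as owning Nadia Nakamura's 32% interest in Vantage Realty LP.
Chain via Larkspur Trust (R1): 19% × 62% = 11.78% of Highfield Partners LP.
Chain via Vantage Realty LP (R1): 32% × 26% = 8.32% of Highfield Partners LP.
Aggregating (R3): 11.78% + 8.32% = 20.1%.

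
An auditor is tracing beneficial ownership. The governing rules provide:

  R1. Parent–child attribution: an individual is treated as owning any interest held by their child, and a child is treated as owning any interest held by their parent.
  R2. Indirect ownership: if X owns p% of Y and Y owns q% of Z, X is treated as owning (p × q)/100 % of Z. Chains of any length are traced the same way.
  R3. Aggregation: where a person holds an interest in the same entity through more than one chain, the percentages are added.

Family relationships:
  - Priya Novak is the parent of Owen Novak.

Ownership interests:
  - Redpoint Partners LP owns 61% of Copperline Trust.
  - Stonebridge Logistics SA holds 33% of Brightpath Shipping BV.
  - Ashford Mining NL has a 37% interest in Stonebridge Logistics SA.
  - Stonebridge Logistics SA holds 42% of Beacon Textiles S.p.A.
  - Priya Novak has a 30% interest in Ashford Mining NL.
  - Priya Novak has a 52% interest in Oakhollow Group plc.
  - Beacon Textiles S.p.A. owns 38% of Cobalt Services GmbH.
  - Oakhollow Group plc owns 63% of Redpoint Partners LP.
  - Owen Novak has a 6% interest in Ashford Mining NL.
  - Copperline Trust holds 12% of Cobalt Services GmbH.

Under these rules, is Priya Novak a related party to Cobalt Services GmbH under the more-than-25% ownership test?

No

By parent–child attribution (R1), Priya Novak is treated as also owning Owen Novak's interest in Ashford Mining NL, giving 30% + 6% = 36%.
Chain via Ashford Mining NL → Stonebridge Logistics SA → Beacon Textiles S.p.A. (R2): 36% × 37% × 42% × 38% = 2.125872% of Cobalt Services GmbH.
Chain via Oakhollow Group plc → Redpoint Partners LP → Copperline Trust (R2): 52% × 63% × 61% × 12% = 2.398032% of Cobalt Services GmbH.
Aggregating (R3): 2.125872% + 2.398032% = 4.523904%.
4.523904% does not exceed the 25% threshold, so Priya is not a related party to Cobalt Services GmbH.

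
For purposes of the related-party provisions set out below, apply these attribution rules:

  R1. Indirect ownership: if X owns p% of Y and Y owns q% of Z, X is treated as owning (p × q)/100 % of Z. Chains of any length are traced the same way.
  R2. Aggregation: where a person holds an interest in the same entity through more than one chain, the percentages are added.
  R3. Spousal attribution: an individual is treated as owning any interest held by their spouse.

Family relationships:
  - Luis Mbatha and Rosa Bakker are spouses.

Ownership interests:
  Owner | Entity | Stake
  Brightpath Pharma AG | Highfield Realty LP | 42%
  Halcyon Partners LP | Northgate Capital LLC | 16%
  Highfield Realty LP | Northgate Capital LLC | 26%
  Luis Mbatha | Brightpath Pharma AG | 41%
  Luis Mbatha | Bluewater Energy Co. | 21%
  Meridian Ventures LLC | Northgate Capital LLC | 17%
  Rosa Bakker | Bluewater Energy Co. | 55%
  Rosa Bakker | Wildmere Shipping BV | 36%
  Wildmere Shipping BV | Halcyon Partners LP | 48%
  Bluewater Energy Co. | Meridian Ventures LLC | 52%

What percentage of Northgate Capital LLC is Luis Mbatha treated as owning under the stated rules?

13.9604%

By spousal attribution (R3), Luis Mbatha is treated as also owning Rosa Bakker's interest in Bluewater Energy Co, giving 21% + 55% = 76%.
By spousal attribution (R3), Luis Mbatha is treated as owning Rosa Bakker's 36% interest in Wildmere Shipping BV.
Chain via Brightpath Pharma AG → Highfield Realty LP (R1): 41% × 42% × 26% = 4.4772% of Northgate Capital LLC.
Chain via Bluewater Energy Co. → Meridian Ventures LLC (R1): 76% × 52% × 17% = 6.7184% of Northgate Capital LLC.
Chain via Wildmere Shipping BV → Halcyon Partners LP (R1): 36% × 48% × 16% = 2.7648% of Northgate Capital LLC.
Aggregating (R2): 4.4772% + 6.7184% + 2.7648% = 13.9604%.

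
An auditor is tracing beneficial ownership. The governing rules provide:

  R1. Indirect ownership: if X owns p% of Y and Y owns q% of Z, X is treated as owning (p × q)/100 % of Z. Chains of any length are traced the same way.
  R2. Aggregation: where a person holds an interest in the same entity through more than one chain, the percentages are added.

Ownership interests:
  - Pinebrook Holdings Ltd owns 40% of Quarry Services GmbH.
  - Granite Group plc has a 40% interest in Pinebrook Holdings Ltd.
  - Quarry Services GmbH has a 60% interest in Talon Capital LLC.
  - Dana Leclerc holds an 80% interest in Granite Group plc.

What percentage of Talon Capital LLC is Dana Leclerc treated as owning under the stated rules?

7.68%

Chain via Granite Group plc → Pinebrook Holdings Ltd → Quarry Services GmbH (R1): 80% × 40% × 40% × 60% = 7.68% of Talon Capital LLC.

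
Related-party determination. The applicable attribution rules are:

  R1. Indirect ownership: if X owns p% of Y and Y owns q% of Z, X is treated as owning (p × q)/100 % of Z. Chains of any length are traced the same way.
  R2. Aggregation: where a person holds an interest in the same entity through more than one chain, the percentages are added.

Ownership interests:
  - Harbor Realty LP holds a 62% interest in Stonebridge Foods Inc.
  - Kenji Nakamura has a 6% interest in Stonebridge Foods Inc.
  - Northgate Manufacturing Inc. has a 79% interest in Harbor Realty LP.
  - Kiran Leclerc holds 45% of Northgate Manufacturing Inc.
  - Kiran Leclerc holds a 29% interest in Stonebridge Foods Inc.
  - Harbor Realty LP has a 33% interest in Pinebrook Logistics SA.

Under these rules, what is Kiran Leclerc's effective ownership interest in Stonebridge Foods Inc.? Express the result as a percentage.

51.041%

Chain via Northgate Manufacturing Inc. → Harbor Realty LP (R1): 45% × 79% × 62% = 22.041% of Stonebridge Foods Inc.
Direct interest in Stonebridge Foods Inc: 29%.
Aggregating (R2): 22.041% + 29% = 51.041%.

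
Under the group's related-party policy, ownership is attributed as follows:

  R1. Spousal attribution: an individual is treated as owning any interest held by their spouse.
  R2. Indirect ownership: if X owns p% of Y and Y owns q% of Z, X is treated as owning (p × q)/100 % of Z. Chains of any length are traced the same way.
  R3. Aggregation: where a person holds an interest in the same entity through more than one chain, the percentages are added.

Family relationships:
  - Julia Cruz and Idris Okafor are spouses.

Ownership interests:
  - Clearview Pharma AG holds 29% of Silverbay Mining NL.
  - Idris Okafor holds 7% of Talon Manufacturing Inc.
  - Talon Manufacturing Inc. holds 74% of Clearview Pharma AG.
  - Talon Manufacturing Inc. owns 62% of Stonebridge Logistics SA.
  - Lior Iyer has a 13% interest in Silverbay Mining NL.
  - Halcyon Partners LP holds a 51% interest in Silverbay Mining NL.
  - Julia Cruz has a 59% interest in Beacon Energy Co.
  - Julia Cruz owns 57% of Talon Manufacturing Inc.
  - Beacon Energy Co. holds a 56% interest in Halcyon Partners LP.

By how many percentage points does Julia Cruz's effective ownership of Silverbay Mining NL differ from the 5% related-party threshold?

By spousal attribution (R1), Julia Cruz is treated as also owning Idris Okafor's interest in Talon Manufacturing Inc, giving 57% + 7% = 64%.
Chain via Talon Manufacturing Inc. → Clearview Pharma AG (R2): 64% × 74% × 29% = 13.7344% of Silverbay Mining NL.
Chain via Beacon Energy Co. → Halcyon Partners LP (R2): 59% × 56% × 51% = 16.8504% of Silverbay Mining NL.
Aggregating (R3): 13.7344% + 16.8504% = 30.5848%.
30.5848% exceeds the 5% threshold by 25.5848 percentage points.

25.5848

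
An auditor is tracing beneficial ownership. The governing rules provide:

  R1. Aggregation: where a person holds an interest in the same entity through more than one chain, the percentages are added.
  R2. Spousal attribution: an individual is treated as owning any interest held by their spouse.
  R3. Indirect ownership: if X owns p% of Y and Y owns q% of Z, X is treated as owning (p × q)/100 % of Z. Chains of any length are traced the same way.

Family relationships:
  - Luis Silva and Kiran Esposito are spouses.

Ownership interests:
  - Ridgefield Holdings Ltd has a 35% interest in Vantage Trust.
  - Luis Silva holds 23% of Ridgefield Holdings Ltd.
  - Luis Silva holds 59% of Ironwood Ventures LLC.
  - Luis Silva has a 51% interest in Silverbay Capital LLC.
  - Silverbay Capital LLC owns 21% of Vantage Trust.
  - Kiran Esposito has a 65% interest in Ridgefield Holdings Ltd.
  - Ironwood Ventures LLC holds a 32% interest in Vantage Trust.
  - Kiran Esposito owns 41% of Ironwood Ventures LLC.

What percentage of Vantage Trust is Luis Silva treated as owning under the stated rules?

By spousal attribution (R2), Luis Silva is treated as also owning Kiran Esposito's interest in Ironwood Ventures LLC, giving 59% + 41% = 100%.
By spousal attribution (R2), Luis Silva is treated as also owning Kiran Esposito's interest in Ridgefield Holdings Ltd, giving 23% + 65% = 88%.
Chain via Silverbay Capital LLC (R3): 51% × 21% = 10.71% of Vantage Trust.
Chain via Ironwood Ventures LLC (R3): 100% × 32% = 32% of Vantage Trust.
Chain via Ridgefield Holdings Ltd (R3): 88% × 35% = 30.8% of Vantage Trust.
Aggregating (R1): 10.71% + 32% + 30.8% = 73.51%.

73.51%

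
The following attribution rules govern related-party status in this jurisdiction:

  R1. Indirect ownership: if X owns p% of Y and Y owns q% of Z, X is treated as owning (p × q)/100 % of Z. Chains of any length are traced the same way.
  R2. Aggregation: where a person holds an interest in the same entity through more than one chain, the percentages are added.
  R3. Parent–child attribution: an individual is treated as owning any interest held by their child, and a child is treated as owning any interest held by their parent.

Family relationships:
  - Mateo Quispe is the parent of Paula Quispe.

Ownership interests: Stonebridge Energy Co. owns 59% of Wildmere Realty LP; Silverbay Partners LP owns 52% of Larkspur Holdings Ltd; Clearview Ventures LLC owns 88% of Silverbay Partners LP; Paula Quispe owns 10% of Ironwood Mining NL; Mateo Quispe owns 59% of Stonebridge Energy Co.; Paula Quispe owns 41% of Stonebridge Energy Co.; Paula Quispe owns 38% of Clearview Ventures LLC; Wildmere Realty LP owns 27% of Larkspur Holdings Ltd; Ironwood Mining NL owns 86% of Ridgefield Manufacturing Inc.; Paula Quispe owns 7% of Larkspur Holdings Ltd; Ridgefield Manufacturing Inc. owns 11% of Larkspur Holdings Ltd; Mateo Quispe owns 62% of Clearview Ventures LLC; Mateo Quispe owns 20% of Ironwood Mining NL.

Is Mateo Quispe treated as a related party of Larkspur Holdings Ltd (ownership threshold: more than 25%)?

By parent–child attribution (R3), Mateo Quispe is treated as also owning Paula Quispe's interest in Clearview Ventures LLC, giving 62% + 38% = 100%.
By parent–child attribution (R3), Mateo Quispe is treated as also owning Paula Quispe's interest in Ironwood Mining NL, giving 20% + 10% = 30%.
By parent–child attribution (R3), Mateo Quispe is treated as also owning Paula Quispe's interest in Stonebridge Energy Co, giving 59% + 41% = 100%.
By parent–child attribution (R3), Mateo Quispe is treated as owning Paula Quispe's 7% interest in Larkspur Holdings Ltd.
Chain via Clearview Ventures LLC → Silverbay Partners LP (R1): 100% × 88% × 52% = 45.76% of Larkspur Holdings Ltd.
Chain via Ironwood Mining NL → Ridgefield Manufacturing Inc. (R1): 30% × 86% × 11% = 2.838% of Larkspur Holdings Ltd.
Chain via Stonebridge Energy Co. → Wildmere Realty LP (R1): 100% × 59% × 27% = 15.93% of Larkspur Holdings Ltd.
Direct interest in Larkspur Holdings Ltd: 7%.
Aggregating (R2): 45.76% + 2.838% + 15.93% + 7% = 71.528%.
71.528% exceeds the 25% threshold, so Mateo is a related party to Larkspur Holdings Ltd.

Yes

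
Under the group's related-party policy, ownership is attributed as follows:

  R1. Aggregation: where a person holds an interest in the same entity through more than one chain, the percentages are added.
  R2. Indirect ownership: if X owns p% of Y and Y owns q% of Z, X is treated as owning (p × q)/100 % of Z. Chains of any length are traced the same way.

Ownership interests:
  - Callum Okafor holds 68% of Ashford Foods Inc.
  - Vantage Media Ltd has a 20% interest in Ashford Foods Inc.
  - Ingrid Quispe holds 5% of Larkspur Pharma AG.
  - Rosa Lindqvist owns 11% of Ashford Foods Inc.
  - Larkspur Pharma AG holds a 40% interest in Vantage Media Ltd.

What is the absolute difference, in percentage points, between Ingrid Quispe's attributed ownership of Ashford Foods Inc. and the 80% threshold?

79.6

Chain via Larkspur Pharma AG → Vantage Media Ltd (R2): 5% × 40% × 20% = 0.4% of Ashford Foods Inc.
0.4% falls short of the 80% threshold by 79.6 percentage points.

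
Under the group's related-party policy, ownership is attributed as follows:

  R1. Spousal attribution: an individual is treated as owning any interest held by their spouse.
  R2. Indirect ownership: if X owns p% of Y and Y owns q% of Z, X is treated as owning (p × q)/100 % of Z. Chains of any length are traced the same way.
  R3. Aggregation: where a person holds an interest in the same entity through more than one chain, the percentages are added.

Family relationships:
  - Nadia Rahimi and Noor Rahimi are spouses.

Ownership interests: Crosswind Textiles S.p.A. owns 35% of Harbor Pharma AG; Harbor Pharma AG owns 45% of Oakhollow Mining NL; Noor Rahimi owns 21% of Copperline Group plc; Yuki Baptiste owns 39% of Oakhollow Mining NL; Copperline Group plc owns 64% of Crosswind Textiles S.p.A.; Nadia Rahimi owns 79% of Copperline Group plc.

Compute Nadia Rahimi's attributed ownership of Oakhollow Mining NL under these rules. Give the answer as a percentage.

10.08%

By spousal attribution (R1), Nadia Rahimi is treated as also owning Noor Rahimi's interest in Copperline Group plc, giving 79% + 21% = 100%.
Chain via Copperline Group plc → Crosswind Textiles S.p.A. → Harbor Pharma AG (R2): 100% × 64% × 35% × 45% = 10.08% of Oakhollow Mining NL.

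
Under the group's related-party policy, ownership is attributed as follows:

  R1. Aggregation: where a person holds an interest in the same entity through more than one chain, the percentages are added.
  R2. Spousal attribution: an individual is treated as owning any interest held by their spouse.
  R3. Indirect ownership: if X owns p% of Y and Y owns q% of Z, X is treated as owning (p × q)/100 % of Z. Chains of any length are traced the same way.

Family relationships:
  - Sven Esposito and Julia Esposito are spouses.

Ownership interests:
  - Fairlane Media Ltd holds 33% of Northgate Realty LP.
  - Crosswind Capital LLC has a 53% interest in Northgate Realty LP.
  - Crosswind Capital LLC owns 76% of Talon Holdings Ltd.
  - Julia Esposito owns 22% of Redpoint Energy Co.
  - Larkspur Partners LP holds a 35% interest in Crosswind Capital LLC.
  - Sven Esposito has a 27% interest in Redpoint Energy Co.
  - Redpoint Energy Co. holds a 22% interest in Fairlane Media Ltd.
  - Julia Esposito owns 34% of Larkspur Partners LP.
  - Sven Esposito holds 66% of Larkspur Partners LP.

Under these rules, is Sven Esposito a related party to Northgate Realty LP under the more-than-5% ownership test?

Yes

By spousal attribution (R2), Sven Esposito is treated as also owning Julia Esposito's interest in Redpoint Energy Co, giving 27% + 22% = 49%.
By spousal attribution (R2), Sven Esposito is treated as also owning Julia Esposito's interest in Larkspur Partners LP, giving 66% + 34% = 100%.
Chain via Redpoint Energy Co. → Fairlane Media Ltd (R3): 49% × 22% × 33% = 3.5574% of Northgate Realty LP.
Chain via Larkspur Partners LP → Crosswind Capital LLC (R3): 100% × 35% × 53% = 18.55% of Northgate Realty LP.
Aggregating (R1): 3.5574% + 18.55% = 22.1074%.
22.1074% exceeds the 5% threshold, so Sven is a related party to Northgate Realty LP.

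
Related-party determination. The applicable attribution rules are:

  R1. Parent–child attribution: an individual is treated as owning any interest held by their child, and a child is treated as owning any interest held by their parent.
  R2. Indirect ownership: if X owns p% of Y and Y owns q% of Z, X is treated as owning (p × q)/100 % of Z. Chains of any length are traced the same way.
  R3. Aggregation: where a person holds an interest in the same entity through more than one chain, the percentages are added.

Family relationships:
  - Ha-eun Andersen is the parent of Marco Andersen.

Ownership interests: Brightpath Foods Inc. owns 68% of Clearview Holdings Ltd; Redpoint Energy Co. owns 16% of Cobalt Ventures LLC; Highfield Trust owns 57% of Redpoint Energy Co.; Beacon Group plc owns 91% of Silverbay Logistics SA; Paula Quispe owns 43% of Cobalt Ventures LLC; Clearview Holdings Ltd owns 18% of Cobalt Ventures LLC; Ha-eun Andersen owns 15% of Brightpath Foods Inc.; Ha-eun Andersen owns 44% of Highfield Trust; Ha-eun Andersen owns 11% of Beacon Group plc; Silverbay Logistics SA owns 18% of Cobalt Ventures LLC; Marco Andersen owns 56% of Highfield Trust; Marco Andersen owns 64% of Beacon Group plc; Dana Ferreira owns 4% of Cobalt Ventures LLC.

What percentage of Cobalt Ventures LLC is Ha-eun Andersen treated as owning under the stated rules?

By parent–child attribution (R1), Ha-eun Andersen is treated as also owning Marco Andersen's interest in Beacon Group plc, giving 11% + 64% = 75%.
By parent–child attribution (R1), Ha-eun Andersen is treated as also owning Marco Andersen's interest in Highfield Trust, giving 44% + 56% = 100%.
Chain via Brightpath Foods Inc. → Clearview Holdings Ltd (R2): 15% × 68% × 18% = 1.836% of Cobalt Ventures LLC.
Chain via Beacon Group plc → Silverbay Logistics SA (R2): 75% × 91% × 18% = 12.285% of Cobalt Ventures LLC.
Chain via Highfield Trust → Redpoint Energy Co. (R2): 100% × 57% × 16% = 9.12% of Cobalt Ventures LLC.
Aggregating (R3): 1.836% + 12.285% + 9.12% = 23.241%.

23.241%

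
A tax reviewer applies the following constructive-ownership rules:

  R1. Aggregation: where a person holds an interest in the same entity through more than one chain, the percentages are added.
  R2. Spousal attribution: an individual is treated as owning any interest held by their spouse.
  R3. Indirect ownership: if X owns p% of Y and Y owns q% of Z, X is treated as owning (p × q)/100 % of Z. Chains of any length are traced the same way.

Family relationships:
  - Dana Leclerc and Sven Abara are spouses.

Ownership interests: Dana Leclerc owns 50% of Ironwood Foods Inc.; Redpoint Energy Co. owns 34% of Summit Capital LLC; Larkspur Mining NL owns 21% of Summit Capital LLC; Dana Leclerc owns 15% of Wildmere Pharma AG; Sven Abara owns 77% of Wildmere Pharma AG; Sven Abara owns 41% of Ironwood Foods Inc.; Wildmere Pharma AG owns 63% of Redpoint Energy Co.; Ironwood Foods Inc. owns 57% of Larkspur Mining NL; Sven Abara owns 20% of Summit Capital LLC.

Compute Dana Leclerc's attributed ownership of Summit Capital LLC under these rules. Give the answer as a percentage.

50.5991%

By spousal attribution (R2), Dana Leclerc is treated as also owning Sven Abara's interest in Wildmere Pharma AG, giving 15% + 77% = 92%.
By spousal attribution (R2), Dana Leclerc is treated as also owning Sven Abara's interest in Ironwood Foods Inc, giving 50% + 41% = 91%.
By spousal attribution (R2), Dana Leclerc is treated as owning Sven Abara's 20% interest in Summit Capital LLC.
Chain via Wildmere Pharma AG → Redpoint Energy Co. (R3): 92% × 63% × 34% = 19.7064% of Summit Capital LLC.
Chain via Ironwood Foods Inc. → Larkspur Mining NL (R3): 91% × 57% × 21% = 10.8927% of Summit Capital LLC.
Direct interest in Summit Capital LLC: 20%.
Aggregating (R1): 19.7064% + 10.8927% + 20% = 50.5991%.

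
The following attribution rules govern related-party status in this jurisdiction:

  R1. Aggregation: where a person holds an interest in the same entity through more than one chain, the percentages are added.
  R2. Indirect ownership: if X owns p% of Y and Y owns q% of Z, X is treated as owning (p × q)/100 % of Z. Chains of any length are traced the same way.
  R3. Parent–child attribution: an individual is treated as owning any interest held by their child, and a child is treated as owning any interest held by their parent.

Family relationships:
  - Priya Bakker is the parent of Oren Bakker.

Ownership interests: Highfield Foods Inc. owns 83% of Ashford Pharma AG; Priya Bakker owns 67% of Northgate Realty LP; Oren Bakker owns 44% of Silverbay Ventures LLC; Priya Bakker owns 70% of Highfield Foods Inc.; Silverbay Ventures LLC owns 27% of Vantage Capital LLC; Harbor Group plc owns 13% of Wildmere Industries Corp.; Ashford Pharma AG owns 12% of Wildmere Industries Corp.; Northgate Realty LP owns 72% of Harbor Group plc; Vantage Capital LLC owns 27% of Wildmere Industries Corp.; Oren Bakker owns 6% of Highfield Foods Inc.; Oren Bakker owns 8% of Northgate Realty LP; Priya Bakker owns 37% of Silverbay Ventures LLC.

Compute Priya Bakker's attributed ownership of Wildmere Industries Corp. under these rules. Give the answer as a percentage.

20.4945%

By parent–child attribution (R3), Priya Bakker is treated as also owning Oren Bakker's interest in Silverbay Ventures LLC, giving 37% + 44% = 81%.
By parent–child attribution (R3), Priya Bakker is treated as also owning Oren Bakker's interest in Northgate Realty LP, giving 67% + 8% = 75%.
By parent–child attribution (R3), Priya Bakker is treated as also owning Oren Bakker's interest in Highfield Foods Inc, giving 70% + 6% = 76%.
Chain via Silverbay Ventures LLC → Vantage Capital LLC (R2): 81% × 27% × 27% = 5.9049% of Wildmere Industries Corp.
Chain via Northgate Realty LP → Harbor Group plc (R2): 75% × 72% × 13% = 7.02% of Wildmere Industries Corp.
Chain via Highfield Foods Inc. → Ashford Pharma AG (R2): 76% × 83% × 12% = 7.5696% of Wildmere Industries Corp.
Aggregating (R1): 5.9049% + 7.02% + 7.5696% = 20.4945%.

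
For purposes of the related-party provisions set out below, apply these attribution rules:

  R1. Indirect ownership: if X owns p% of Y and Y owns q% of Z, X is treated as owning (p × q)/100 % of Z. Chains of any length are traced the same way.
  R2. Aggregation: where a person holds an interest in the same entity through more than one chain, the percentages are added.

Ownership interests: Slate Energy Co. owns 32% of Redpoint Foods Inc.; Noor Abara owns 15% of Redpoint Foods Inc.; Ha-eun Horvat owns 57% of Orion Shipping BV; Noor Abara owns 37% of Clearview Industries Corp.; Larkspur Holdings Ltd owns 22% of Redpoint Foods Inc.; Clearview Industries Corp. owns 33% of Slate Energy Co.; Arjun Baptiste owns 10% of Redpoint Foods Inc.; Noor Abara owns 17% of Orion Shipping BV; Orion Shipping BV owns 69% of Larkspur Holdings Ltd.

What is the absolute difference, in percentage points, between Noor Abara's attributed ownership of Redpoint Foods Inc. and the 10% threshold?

11.4878

Chain via Orion Shipping BV → Larkspur Holdings Ltd (R1): 17% × 69% × 22% = 2.5806% of Redpoint Foods Inc.
Chain via Clearview Industries Corp. → Slate Energy Co. (R1): 37% × 33% × 32% = 3.9072% of Redpoint Foods Inc.
Direct interest in Redpoint Foods Inc: 15%.
Aggregating (R2): 2.5806% + 3.9072% + 15% = 21.4878%.
21.4878% exceeds the 10% threshold by 11.4878 percentage points.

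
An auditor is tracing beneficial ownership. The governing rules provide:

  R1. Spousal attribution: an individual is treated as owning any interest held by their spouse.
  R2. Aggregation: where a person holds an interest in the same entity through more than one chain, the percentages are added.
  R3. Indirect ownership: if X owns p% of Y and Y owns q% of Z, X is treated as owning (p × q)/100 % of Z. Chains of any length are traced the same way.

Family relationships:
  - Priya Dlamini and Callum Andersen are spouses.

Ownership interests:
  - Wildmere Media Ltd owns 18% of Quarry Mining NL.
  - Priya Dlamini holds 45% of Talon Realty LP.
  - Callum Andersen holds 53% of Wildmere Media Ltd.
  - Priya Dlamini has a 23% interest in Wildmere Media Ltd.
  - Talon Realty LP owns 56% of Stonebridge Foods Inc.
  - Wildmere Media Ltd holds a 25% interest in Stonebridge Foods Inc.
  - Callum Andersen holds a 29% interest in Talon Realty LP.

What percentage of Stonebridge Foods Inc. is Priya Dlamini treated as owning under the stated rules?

By spousal attribution (R1), Priya Dlamini is treated as also owning Callum Andersen's interest in Talon Realty LP, giving 45% + 29% = 74%.
By spousal attribution (R1), Priya Dlamini is treated as also owning Callum Andersen's interest in Wildmere Media Ltd, giving 23% + 53% = 76%.
Chain via Talon Realty LP (R3): 74% × 56% = 41.44% of Stonebridge Foods Inc.
Chain via Wildmere Media Ltd (R3): 76% × 25% = 19% of Stonebridge Foods Inc.
Aggregating (R2): 41.44% + 19% = 60.44%.

60.44%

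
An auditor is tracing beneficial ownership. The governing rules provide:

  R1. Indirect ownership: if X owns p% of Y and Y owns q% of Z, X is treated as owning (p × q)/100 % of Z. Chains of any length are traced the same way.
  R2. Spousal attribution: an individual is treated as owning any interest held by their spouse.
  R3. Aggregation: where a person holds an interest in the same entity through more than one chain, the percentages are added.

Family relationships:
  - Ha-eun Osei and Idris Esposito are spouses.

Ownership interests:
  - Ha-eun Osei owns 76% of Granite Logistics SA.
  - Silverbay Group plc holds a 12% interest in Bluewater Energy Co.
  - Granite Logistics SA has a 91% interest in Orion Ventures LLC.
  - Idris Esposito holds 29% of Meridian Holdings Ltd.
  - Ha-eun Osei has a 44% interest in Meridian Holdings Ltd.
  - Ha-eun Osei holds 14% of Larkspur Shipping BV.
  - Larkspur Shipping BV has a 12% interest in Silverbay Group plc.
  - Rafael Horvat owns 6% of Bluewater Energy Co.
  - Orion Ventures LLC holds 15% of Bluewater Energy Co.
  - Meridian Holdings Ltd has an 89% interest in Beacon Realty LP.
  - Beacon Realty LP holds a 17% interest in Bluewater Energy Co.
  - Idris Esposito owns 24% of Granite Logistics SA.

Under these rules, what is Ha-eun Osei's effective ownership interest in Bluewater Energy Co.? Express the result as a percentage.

By spousal attribution (R2), Ha-eun Osei is treated as also owning Idris Esposito's interest in Meridian Holdings Ltd, giving 44% + 29% = 73%.
By spousal attribution (R2), Ha-eun Osei is treated as also owning Idris Esposito's interest in Granite Logistics SA, giving 76% + 24% = 100%.
Chain via Meridian Holdings Ltd → Beacon Realty LP (R1): 73% × 89% × 17% = 11.0449% of Bluewater Energy Co.
Chain via Larkspur Shipping BV → Silverbay Group plc (R1): 14% × 12% × 12% = 0.2016% of Bluewater Energy Co.
Chain via Granite Logistics SA → Orion Ventures LLC (R1): 100% × 91% × 15% = 13.65% of Bluewater Energy Co.
Aggregating (R3): 11.0449% + 0.2016% + 13.65% = 24.8965%.

24.8965%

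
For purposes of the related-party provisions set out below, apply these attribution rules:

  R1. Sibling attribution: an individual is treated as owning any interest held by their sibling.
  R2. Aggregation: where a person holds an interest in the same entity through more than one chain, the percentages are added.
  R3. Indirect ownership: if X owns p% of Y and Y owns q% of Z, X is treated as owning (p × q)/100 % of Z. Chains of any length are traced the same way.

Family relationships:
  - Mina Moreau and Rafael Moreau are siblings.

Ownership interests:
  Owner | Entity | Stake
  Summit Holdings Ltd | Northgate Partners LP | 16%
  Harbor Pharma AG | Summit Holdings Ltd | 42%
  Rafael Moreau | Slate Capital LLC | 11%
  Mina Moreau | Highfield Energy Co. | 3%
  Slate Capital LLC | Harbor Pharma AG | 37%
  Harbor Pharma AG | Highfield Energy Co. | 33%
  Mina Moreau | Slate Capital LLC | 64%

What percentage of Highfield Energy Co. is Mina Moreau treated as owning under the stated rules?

12.1575%

By sibling attribution (R1), Mina Moreau is treated as also owning Rafael Moreau's interest in Slate Capital LLC, giving 64% + 11% = 75%.
Chain via Slate Capital LLC → Harbor Pharma AG (R3): 75% × 37% × 33% = 9.1575% of Highfield Energy Co.
Direct interest in Highfield Energy Co: 3%.
Aggregating (R2): 9.1575% + 3% = 12.1575%.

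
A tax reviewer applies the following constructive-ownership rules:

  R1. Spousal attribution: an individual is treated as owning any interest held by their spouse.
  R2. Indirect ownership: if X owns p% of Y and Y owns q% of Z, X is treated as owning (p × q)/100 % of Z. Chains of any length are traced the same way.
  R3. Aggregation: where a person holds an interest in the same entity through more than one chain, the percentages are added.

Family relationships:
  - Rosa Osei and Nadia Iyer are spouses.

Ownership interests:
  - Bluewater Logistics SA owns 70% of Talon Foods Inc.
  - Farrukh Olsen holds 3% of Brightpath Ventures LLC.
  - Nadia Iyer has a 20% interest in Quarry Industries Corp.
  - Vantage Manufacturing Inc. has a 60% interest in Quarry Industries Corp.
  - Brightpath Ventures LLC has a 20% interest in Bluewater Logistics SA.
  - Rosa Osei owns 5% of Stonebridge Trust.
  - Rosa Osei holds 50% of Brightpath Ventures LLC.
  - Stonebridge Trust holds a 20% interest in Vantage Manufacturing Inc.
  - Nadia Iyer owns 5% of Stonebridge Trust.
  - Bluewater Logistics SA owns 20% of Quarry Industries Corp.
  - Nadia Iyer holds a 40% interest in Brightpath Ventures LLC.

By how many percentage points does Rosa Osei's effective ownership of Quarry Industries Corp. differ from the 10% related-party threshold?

14.8

By spousal attribution (R1), Rosa Osei is treated as also owning Nadia Iyer's interest in Brightpath Ventures LLC, giving 50% + 40% = 90%.
By spousal attribution (R1), Rosa Osei is treated as also owning Nadia Iyer's interest in Stonebridge Trust, giving 5% + 5% = 10%.
By spousal attribution (R1), Rosa Osei is treated as owning Nadia Iyer's 20% interest in Quarry Industries Corp.
Chain via Brightpath Ventures LLC → Bluewater Logistics SA (R2): 90% × 20% × 20% = 3.6% of Quarry Industries Corp.
Chain via Stonebridge Trust → Vantage Manufacturing Inc. (R2): 10% × 20% × 60% = 1.2% of Quarry Industries Corp.
Direct interest in Quarry Industries Corp: 20%.
Aggregating (R3): 3.6% + 1.2% + 20% = 24.8%.
24.8% exceeds the 10% threshold by 14.8 percentage points.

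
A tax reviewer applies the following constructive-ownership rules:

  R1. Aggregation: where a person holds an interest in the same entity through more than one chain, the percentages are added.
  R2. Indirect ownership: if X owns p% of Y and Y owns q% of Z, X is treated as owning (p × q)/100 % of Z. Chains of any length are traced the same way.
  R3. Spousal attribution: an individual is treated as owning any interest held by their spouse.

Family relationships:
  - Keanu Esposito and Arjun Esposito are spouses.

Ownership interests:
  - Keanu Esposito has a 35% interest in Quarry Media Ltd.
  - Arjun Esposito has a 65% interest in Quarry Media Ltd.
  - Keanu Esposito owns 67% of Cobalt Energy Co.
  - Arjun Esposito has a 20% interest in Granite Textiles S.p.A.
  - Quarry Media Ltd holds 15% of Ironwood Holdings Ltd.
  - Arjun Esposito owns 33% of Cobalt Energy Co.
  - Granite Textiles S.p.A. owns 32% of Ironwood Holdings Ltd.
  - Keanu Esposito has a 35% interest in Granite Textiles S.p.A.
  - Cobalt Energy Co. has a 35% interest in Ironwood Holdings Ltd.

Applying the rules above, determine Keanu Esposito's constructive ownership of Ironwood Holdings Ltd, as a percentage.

By spousal attribution (R3), Keanu Esposito is treated as also owning Arjun Esposito's interest in Quarry Media Ltd, giving 35% + 65% = 100%.
By spousal attribution (R3), Keanu Esposito is treated as also owning Arjun Esposito's interest in Granite Textiles S.p.A, giving 35% + 20% = 55%.
By spousal attribution (R3), Keanu Esposito is treated as also owning Arjun Esposito's interest in Cobalt Energy Co, giving 67% + 33% = 100%.
Chain via Quarry Media Ltd (R2): 100% × 15% = 15% of Ironwood Holdings Ltd.
Chain via Granite Textiles S.p.A. (R2): 55% × 32% = 17.6% of Ironwood Holdings Ltd.
Chain via Cobalt Energy Co. (R2): 100% × 35% = 35% of Ironwood Holdings Ltd.
Aggregating (R1): 15% + 17.6% + 35% = 67.6%.

67.6%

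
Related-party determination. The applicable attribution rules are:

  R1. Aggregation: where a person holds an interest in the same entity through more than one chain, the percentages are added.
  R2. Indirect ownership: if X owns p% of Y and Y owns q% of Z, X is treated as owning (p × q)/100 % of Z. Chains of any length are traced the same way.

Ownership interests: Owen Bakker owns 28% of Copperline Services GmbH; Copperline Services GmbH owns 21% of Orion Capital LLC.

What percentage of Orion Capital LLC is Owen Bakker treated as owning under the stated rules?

Chain via Copperline Services GmbH (R2): 28% × 21% = 5.88% of Orion Capital LLC.

5.88%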